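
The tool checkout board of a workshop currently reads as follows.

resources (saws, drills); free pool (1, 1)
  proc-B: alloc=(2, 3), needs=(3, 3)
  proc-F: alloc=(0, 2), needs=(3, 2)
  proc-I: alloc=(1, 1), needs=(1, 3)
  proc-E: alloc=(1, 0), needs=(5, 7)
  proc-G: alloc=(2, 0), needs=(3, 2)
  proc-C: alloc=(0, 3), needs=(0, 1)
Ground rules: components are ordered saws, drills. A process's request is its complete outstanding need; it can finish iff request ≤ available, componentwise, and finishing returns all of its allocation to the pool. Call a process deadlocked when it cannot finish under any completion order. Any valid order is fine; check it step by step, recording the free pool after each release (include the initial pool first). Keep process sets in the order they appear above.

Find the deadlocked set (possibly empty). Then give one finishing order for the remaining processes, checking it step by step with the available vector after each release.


Deadlocked: proc-B, proc-F, proc-E and proc-G.
Key observation: proc-C, proc-I can finish, but then (2, 5) is all there is, and the blocked group's saws demands exceed it.
A valid finishing order for the others: proc-C, proc-I. Step-by-step check:
  pool = (1, 1)
  proc-C needs (0, 1) <= (1, 1) -> finishes; pool += (0, 3) = (1, 4)
  proc-I needs (1, 3) <= (1, 4) -> finishes; pool += (1, 1) = (2, 5)
The blocked processes can never fit:
  proc-B still needs (3, 3) but only (2, 5) is free — short on saws
  proc-F still needs (3, 2) but only (2, 5) is free — short on saws
  proc-E still needs (5, 7) but only (2, 5) is free — short on saws and drills
  proc-G still needs (3, 2) but only (2, 5) is free — short on saws


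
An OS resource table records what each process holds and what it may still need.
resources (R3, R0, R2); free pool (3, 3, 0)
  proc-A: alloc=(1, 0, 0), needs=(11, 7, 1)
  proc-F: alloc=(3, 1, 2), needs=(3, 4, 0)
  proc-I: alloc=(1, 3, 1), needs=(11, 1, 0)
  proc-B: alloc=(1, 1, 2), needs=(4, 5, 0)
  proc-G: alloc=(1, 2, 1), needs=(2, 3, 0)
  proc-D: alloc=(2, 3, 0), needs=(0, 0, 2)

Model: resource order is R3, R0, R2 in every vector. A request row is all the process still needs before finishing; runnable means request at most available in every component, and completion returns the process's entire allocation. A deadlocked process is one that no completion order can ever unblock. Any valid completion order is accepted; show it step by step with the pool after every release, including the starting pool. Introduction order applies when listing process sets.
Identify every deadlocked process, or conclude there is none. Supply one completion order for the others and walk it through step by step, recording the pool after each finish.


The deadlocked set is proc-A and proc-I.
Key observation: once proc-G, proc-B, proc-F, proc-D finish, the pool peaks at (10, 10, 5) — and every remaining process still needs more R3 than that.
One completion order for the rest: proc-G, proc-B, proc-F, proc-D. Verifying each step:
  pool = (3, 3, 0)
  proc-G needs (2, 3, 0) <= (3, 3, 0) -> finishes; pool += (1, 2, 1) = (4, 5, 1)
  proc-B needs (4, 5, 0) <= (4, 5, 1) -> finishes; pool += (1, 1, 2) = (5, 6, 3)
  proc-F needs (3, 4, 0) <= (5, 6, 3) -> finishes; pool += (3, 1, 2) = (8, 7, 5)
  proc-D needs (0, 0, 2) <= (8, 7, 5) -> finishes; pool += (2, 3, 0) = (10, 10, 5)
None of the blocked processes ever fits:
  blocked: proc-A wants (11, 7, 1), pool (10, 10, 5) — not enough R3
  blocked: proc-I wants (11, 1, 0), pool (10, 10, 5) — not enough R3


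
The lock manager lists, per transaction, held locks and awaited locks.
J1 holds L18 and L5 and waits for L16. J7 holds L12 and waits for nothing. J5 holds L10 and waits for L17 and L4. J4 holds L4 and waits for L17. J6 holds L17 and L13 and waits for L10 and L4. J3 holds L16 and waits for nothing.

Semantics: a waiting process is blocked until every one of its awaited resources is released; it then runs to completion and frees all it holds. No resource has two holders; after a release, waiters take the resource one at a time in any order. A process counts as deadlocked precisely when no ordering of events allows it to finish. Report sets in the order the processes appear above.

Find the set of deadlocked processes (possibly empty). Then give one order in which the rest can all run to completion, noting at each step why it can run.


Deadlocked set: J5, J4 and J6.
Key observation: the cycle J5 -> J4 -> J6 -> J5 can never break — each member waits on the next; no other process is dragged down with it.
One completion order for the rest: J3, J1, J7.
Verifying each step:
  J3: no waits; runs immediately, freeing L16
  run J1 (all its waits — L16 — are resolved); releases L18 and L5
  J7: no waits; runs immediately, freeing L12


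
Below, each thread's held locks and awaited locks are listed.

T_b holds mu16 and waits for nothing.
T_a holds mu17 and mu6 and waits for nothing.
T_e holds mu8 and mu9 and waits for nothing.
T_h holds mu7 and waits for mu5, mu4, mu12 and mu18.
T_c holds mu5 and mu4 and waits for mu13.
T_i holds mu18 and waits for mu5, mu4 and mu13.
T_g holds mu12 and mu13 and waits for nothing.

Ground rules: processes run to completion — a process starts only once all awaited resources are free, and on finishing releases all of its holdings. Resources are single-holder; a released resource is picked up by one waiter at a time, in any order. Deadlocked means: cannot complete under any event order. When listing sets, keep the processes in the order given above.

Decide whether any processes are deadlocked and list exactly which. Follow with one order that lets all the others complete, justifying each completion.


Nothing here is deadlocked.
Key observation: no waiting chain loops back on itself — every chain ends at a process that waits on nothing, so everyone eventually runs.
One completion order for the rest: T_g, T_c, T_a, T_e, T_i, T_h, T_b.
Check, step by step:
  T_g: no waits; runs immediately, freeing mu12 and mu13
  T_c waits on mu13 — all released -> runs and releases mu5 and mu4
  T_a: no waits; runs immediately, freeing mu17 and mu6
  T_e: no waits; runs immediately, freeing mu8 and mu9
  T_i waits on mu5, mu4 and mu13 — all released -> runs and releases mu18
  T_h waits on mu5, mu4, mu12 and mu18 — all released -> runs and releases mu7
  T_b: no waits; runs immediately, freeing mu16


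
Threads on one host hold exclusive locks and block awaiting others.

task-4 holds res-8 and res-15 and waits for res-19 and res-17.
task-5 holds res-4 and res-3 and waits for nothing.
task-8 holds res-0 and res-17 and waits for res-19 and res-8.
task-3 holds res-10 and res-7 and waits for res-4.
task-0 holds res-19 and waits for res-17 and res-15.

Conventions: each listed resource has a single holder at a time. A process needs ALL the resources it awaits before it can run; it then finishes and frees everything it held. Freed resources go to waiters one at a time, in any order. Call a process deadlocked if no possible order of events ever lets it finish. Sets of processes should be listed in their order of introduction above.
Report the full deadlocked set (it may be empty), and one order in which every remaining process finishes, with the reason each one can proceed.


Deadlocked: task-4, task-8 and task-0.
Key observation: the cycle task-4 -> task-8 -> task-4 can never break — each member waits on the next; task-0 is caught in further circular waits.
The rest can finish in the order task-5, task-3.
Check, step by step:
  run task-5 (it waits on nothing); releases res-4 and res-3
  task-3 waits on res-4 — all released -> runs and releases res-10 and res-7


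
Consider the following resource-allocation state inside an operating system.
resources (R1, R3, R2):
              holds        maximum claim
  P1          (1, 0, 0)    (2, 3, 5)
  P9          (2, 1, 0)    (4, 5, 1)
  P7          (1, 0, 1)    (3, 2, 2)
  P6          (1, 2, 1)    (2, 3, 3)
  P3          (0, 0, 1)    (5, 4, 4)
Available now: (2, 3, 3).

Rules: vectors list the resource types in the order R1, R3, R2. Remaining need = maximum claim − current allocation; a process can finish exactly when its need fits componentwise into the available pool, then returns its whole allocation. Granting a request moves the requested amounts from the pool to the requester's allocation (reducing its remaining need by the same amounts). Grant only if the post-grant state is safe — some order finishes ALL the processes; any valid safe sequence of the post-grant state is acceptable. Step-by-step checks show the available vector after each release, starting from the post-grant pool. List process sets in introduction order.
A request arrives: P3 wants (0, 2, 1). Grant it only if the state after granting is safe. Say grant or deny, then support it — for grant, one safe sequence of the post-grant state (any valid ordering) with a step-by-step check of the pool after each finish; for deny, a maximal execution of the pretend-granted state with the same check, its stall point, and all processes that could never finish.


DENY — the pretend-granted state is unsafe.
Key observation: after P6, P7 the pool peaks at (4, 3, 4), and each blocked process is short somewhere: P1 on R2; P9 on R3; P3 on R1.
Pretend the grant happened; the run P6, P7 goes as far as possible. Walking it through:
  pool = (2, 1, 2)
  P6 needs (1, 1, 2) <= (2, 1, 2) -> finishes; pool += (1, 2, 1) = (3, 3, 3)
  P7 needs (2, 2, 1) <= (3, 3, 3) -> finishes; pool += (1, 0, 1) = (4, 3, 4)
  P1 still needs (1, 3, 5) but only (4, 3, 4) is free — short on R2
  P9 still needs (2, 4, 1) but only (4, 3, 4) is free — short on R3
  P3 still needs (5, 2, 2) but only (4, 3, 4) is free — short on R1
Had the request been granted, P1, P9 and P3 could never finish.


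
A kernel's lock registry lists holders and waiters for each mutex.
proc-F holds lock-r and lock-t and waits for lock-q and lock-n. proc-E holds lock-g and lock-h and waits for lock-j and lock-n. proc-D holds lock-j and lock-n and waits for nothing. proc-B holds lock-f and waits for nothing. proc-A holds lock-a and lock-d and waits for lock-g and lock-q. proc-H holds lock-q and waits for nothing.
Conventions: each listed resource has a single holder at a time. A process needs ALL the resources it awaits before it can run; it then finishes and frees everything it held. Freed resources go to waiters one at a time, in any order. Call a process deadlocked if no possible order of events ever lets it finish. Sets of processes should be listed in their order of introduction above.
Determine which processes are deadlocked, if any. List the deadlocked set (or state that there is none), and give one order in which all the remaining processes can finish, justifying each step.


The deadlocked set is empty.
Key observation: all waits point, directly or indirectly, at processes that can finish, so nothing is permanently blocked.
A valid finishing order for the others: proc-H, proc-D, proc-E, proc-F, proc-A, proc-B.
Walking it through:
  proc-H waits on nothing -> runs at once and releases lock-q
  proc-D waits on nothing -> runs at once and releases lock-j and lock-n
  proc-E: everything it awaited (lock-j and lock-n) is free; runs, freeing lock-g and lock-h
  proc-F: everything it awaited (lock-q and lock-n) is free; runs, freeing lock-r and lock-t
  proc-A: everything it awaited (lock-g and lock-q) is free; runs, freeing lock-a and lock-d
  proc-B waits on nothing -> runs at once and releases lock-f


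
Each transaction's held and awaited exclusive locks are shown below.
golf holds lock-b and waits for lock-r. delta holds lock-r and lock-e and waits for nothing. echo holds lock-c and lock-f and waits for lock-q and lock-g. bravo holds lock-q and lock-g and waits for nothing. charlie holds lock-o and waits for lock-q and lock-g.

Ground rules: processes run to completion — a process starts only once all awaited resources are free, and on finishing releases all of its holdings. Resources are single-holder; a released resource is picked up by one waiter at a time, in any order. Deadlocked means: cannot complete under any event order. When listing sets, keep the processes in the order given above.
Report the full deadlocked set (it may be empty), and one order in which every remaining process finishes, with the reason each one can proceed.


No process is deadlocked.
Key observation: the wait graph is acyclic; completion cascades from the unblocked processes through everyone else.
A valid finishing order for the others: delta, golf, bravo, charlie, echo.
Check, step by step:
  delta waits on nothing -> runs at once and releases lock-r and lock-e
  golf: everything it awaited (lock-r) is free; runs, freeing lock-b
  bravo waits on nothing -> runs at once and releases lock-q and lock-g
  charlie: everything it awaited (lock-q and lock-g) is free; runs, freeing lock-o
  echo: everything it awaited (lock-q and lock-g) is free; runs, freeing lock-c and lock-f


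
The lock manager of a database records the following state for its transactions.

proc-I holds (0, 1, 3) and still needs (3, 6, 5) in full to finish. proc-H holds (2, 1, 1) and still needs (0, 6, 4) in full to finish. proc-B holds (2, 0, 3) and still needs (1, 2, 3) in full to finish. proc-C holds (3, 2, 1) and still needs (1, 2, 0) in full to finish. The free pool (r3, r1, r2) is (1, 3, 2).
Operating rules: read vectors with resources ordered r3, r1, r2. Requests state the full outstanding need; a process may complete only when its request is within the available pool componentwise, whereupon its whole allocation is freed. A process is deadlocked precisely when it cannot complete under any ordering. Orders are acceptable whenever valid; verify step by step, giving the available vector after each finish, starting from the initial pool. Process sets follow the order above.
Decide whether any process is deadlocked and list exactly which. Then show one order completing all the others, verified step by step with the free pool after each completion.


Deadlocked: proc-I and proc-H.
Key observation: after proc-C, proc-B complete, (6, 5, 6) is the best the pool ever gets, yet each leftover process wants more r1.
The rest can finish in the order proc-C, proc-B. Verifying each step:
  pool = (1, 3, 2)
  run proc-C (needs (1, 2, 0), free (1, 3, 2)); after release of (3, 2, 1) the pool is (4, 5, 3)
  run proc-B (needs (1, 2, 3), free (4, 5, 3)); after release of (2, 0, 3) the pool is (6, 5, 6)
None of the blocked processes ever fits:
  proc-I still needs (3, 6, 5) but only (6, 5, 6) is free — short on r1
  proc-H still needs (0, 6, 4) but only (6, 5, 6) is free — short on r1


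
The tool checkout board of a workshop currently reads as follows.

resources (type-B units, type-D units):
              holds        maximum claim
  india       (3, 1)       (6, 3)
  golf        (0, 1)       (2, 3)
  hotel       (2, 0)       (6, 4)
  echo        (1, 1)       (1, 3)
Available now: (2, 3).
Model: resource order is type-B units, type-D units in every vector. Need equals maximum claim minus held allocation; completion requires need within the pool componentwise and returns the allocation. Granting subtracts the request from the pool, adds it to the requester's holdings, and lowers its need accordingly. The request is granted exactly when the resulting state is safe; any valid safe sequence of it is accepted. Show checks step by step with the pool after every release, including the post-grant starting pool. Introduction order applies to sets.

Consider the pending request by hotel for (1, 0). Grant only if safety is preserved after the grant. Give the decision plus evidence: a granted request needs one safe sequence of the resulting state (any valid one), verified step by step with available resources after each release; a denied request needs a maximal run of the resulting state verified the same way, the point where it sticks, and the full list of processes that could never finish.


DENY: after the grant no complete ordering would exist.
Key observation: even finishing echo, golf leaves just (2, 5) free — too little type-B units for any of the remaining processes.
Pretend the grant happened; the run echo, golf goes as far as possible. Verifying each step:
  pool = (1, 3)
  run echo (needs (0, 2), free (1, 3)); after release of (1, 1) the pool is (2, 4)
  run golf (needs (2, 2), free (2, 4)); after release of (0, 1) the pool is (2, 5)
  india still needs (3, 2) but only (2, 5) is free — short on type-B units
  hotel still needs (3, 4) but only (2, 5) is free — short on type-B units
Had the request been granted, india and hotel could never finish.


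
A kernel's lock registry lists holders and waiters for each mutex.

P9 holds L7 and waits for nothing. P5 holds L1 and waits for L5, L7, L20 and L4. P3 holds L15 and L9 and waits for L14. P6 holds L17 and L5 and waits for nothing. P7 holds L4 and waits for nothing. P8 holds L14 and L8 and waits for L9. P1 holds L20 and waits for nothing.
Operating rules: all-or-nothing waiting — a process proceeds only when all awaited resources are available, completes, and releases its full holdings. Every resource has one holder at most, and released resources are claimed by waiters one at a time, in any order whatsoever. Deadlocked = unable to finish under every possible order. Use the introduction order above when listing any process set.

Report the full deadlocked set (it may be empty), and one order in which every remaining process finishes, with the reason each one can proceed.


The deadlocked set is P3 and P8.
Key observation: the waits loop around P3 -> P8 -> P3 with no way out; no other process is dragged down with it.
One completion order for the rest: P7, P6, P9, P1, P5.
Walking it through:
  P7: no waits; runs immediately, freeing L4
  P6: no waits; runs immediately, freeing L17 and L5
  P9: no waits; runs immediately, freeing L7
  P1: no waits; runs immediately, freeing L20
  P5: everything it awaited (L5, L7, L20 and L4) is free; runs, freeing L1


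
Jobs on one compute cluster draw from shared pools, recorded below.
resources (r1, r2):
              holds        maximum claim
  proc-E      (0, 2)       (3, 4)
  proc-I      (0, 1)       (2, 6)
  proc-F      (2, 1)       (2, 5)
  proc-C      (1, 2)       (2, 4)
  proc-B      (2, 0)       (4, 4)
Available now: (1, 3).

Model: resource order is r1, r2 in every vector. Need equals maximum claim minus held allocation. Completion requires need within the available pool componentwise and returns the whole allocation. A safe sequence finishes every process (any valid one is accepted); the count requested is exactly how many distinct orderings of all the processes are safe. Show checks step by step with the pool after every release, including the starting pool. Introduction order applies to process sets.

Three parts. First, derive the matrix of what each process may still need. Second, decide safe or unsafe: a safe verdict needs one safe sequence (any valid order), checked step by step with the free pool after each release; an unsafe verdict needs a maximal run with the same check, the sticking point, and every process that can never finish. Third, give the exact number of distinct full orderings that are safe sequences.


(1) Need matrix, components ordered r1, r2:
  proc-E: (3, 2)
  proc-I: (2, 5)
  proc-F: (0, 4)
  proc-C: (1, 2)
  proc-B: (2, 4)
(2) SAFE. One safe sequence: proc-C, proc-B, proc-I, proc-F, proc-E.
Key observation: proc-C is the earliest step where a requested resource binds exactly: need (1, 2), pool (1, 3) at its turn.
Check, step by step:
  pool = (1, 3)
  proc-C needs (1, 2) <= (1, 3) -> finishes; pool += (1, 2) = (2, 5)
  proc-B needs (2, 4) <= (2, 5) -> finishes; pool += (2, 0) = (4, 5)
  proc-I needs (2, 5) <= (4, 5) -> finishes; pool += (0, 1) = (4, 6)
  proc-F needs (0, 4) <= (4, 6) -> finishes; pool += (2, 1) = (6, 7)
  proc-E needs (3, 2) <= (6, 7) -> finishes; pool += (0, 2) = (6, 9)
(3) The exact count: 16 of the possible complete orderings are safe sequences.


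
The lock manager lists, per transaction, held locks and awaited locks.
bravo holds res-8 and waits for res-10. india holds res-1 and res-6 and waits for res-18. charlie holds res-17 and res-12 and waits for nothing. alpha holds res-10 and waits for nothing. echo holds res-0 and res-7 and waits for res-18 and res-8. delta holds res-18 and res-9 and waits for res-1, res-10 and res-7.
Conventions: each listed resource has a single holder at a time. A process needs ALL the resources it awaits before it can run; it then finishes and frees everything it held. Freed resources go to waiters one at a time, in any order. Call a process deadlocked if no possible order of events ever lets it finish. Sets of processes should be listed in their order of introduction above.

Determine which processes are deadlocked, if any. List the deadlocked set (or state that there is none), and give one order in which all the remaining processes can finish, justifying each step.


The deadlocked set is india, echo and delta.
Key observation: the cycle india -> delta -> india can never break — each member waits on the next; echo is caught in further circular waits.
The rest can finish in the order charlie, alpha, bravo.
Check, step by step:
  run charlie (it waits on nothing); releases res-17 and res-12
  run alpha (it waits on nothing); releases res-10
  bravo waits on res-10 — all released -> runs and releases res-8


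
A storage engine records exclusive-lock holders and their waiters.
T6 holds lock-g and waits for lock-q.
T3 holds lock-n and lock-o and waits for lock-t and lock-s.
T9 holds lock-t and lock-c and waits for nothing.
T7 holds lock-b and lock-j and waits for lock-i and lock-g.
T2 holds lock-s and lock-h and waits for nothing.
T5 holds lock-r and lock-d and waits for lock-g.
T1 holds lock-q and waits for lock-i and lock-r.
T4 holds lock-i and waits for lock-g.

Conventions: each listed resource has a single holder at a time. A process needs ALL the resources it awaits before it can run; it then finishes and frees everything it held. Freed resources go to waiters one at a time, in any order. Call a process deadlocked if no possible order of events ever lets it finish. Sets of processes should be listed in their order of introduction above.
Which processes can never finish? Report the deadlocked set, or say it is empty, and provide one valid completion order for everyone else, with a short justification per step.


The deadlocked set is T6, T7, T5, T1 and T4.
Key observation: the waits loop around T6 -> T1 -> T5 -> T6 with no way out; T4 is caught in further circular waits and T7 waits into the deadlock from upstream.
A valid finishing order for the others: T2, T9, T3.
Verifying each step:
  T2: no waits; runs immediately, freeing lock-s and lock-h
  T9: no waits; runs immediately, freeing lock-t and lock-c
  run T3 (all its waits — lock-t and lock-s — are resolved); releases lock-n and lock-o


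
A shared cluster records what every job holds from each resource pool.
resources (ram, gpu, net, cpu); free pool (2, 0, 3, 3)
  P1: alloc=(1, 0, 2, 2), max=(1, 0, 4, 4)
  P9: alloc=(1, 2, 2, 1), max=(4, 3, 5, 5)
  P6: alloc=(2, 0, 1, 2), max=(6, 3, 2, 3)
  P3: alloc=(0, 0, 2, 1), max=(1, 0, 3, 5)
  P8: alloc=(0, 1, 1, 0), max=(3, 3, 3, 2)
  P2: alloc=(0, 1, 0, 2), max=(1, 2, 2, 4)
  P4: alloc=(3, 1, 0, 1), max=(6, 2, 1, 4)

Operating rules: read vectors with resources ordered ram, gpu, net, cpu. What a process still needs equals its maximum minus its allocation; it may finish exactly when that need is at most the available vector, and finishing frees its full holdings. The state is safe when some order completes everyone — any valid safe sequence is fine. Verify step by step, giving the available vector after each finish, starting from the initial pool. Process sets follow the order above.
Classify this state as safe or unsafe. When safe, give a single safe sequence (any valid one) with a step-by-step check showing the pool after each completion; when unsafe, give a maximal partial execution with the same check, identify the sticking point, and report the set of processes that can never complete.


The state is UNSAFE.
Key observation: P1, P3 can finish, but then (3, 0, 7, 6) is all there is, and the blocked group's gpu demands exceed it.
The run P1, P3 cannot be extended any further. Step-by-step check:
  pool = (2, 0, 3, 3)
  P1: need (0, 0, 2, 2) fits (2, 0, 3, 3); releases (1, 0, 2, 2), pool now (3, 0, 5, 5)
  P3: need (1, 0, 1, 4) fits (3, 0, 5, 5); releases (0, 0, 2, 1), pool now (3, 0, 7, 6)
  P9 still needs (3, 1, 3, 4) but only (3, 0, 7, 6) is free — short on gpu
  P6 still needs (4, 3, 1, 1) but only (3, 0, 7, 6) is free — short on ram and gpu
  P8 still needs (3, 2, 2, 2) but only (3, 0, 7, 6) is free — short on gpu
  P2 still needs (1, 1, 2, 2) but only (3, 0, 7, 6) is free — short on gpu
  P4 still needs (3, 1, 1, 3) but only (3, 0, 7, 6) is free — short on gpu
Never able to finish: P9, P6, P8, P2 and P4.


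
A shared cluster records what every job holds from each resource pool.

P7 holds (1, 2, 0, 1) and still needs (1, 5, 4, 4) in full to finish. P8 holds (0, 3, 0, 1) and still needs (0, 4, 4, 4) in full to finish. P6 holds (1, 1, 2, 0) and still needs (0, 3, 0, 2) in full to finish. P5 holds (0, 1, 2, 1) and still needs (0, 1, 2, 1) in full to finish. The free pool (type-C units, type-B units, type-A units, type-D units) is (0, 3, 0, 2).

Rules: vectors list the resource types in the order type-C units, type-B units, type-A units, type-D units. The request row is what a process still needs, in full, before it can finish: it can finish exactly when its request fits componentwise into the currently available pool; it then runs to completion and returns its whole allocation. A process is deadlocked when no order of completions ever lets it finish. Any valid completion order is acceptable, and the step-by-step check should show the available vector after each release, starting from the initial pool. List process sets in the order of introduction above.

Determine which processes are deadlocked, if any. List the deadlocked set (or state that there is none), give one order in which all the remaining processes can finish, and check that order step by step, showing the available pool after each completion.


Deadlocked set: P7 and P8.
Key observation: no order helps: past P6, P5, the free pool tops out at (1, 5, 4, 3), below what each blocked process needs in type-D units.
One completion order for the rest: P6, P5. Check, step by step:
  pool = (0, 3, 0, 2)
  P6 needs (0, 3, 0, 2) <= (0, 3, 0, 2) -> finishes; pool += (1, 1, 2, 0) = (1, 4, 2, 2)
  P5 needs (0, 1, 2, 1) <= (1, 4, 2, 2) -> finishes; pool += (0, 1, 2, 1) = (1, 5, 4, 3)
The blocked processes can never fit:
  P7 still needs (1, 5, 4, 4) but only (1, 5, 4, 3) is free — short on type-D units
  P8 still needs (0, 4, 4, 4) but only (1, 5, 4, 3) is free — short on type-D units


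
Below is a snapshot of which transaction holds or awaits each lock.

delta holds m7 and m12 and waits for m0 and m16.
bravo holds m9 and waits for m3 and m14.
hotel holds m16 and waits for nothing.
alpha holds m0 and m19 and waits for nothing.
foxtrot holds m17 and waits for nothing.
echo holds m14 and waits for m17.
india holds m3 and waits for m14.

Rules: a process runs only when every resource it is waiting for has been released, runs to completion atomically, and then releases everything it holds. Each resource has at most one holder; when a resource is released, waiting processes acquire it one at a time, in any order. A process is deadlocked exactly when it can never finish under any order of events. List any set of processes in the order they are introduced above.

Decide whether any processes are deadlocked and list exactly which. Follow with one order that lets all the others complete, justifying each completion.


The deadlocked set is empty.
Key observation: no waiting chain loops back on itself — every chain ends at a process that waits on nothing, so everyone eventually runs.
One completion order for the rest: hotel, foxtrot, alpha, echo, delta, india, bravo.
Step-by-step check:
  hotel: no waits; runs immediately, freeing m16
  foxtrot: no waits; runs immediately, freeing m17
  alpha: no waits; runs immediately, freeing m0 and m19
  run echo (all its waits — m17 — are resolved); releases m14
  run delta (all its waits — m0 and m16 — are resolved); releases m7 and m12
  run india (all its waits — m14 — are resolved); releases m3
  run bravo (all its waits — m3 and m14 — are resolved); releases m9


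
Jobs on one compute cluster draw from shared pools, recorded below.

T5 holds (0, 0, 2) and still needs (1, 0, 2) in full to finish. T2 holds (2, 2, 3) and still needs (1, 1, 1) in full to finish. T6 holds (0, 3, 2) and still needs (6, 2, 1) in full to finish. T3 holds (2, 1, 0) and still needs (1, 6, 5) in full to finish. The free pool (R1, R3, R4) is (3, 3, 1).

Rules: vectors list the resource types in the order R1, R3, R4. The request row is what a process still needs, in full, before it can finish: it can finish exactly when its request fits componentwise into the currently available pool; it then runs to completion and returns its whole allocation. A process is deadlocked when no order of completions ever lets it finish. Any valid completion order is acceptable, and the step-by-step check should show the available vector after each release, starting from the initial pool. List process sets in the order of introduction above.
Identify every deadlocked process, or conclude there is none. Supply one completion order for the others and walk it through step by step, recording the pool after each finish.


Deadlocked: T6 and T3.
Key observation: after T2, T5 the pool peaks at (5, 5, 6), and each blocked process is short somewhere: T6 on R1; T3 on R3.
One completion order for the rest: T2, T5. Step-by-step check:
  pool = (3, 3, 1)
  run T2 (needs (1, 1, 1), free (3, 3, 1)); after release of (2, 2, 3) the pool is (5, 5, 4)
  run T5 (needs (1, 0, 2), free (5, 5, 4)); after release of (0, 0, 2) the pool is (5, 5, 6)
None of the blocked processes ever fits:
  blocked: T6 wants (6, 2, 1), pool (5, 5, 6) — not enough R1
  blocked: T3 wants (1, 6, 5), pool (5, 5, 6) — not enough R3


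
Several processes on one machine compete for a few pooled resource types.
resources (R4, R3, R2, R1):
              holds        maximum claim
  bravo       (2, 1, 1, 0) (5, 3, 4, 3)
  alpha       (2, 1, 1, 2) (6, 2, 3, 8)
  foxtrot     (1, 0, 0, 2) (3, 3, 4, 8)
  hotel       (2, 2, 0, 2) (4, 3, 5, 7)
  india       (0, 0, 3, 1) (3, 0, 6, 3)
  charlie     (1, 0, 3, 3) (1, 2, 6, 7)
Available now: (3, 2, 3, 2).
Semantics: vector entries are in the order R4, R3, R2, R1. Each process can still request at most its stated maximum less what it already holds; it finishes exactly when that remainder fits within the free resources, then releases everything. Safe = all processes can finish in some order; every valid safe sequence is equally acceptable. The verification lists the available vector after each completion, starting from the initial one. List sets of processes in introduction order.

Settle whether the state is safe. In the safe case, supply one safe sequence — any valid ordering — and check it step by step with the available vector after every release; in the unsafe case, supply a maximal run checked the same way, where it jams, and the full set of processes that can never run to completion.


The state is UNSAFE.
Key observation: R1 is the bottleneck — with india, bravo done the pool holds (5, 3, 7, 3), short of every remaining need.
Going as far as possible: india, bravo; after that, nothing fits. Check, step by step:
  pool = (3, 2, 3, 2)
  india needs (3, 0, 3, 2) <= (3, 2, 3, 2) -> finishes; pool += (0, 0, 3, 1) = (3, 2, 6, 3)
  bravo needs (3, 2, 3, 3) <= (3, 2, 6, 3) -> finishes; pool += (2, 1, 1, 0) = (5, 3, 7, 3)
  alpha cannot run: need (4, 1, 2, 6) vs free (5, 3, 7, 3) (insufficient R1)
  foxtrot cannot run: need (2, 3, 4, 6) vs free (5, 3, 7, 3) (insufficient R1)
  hotel cannot run: need (2, 1, 5, 5) vs free (5, 3, 7, 3) (insufficient R1)
  charlie cannot run: need (0, 2, 3, 4) vs free (5, 3, 7, 3) (insufficient R1)
Never able to finish: alpha, foxtrot, hotel and charlie.


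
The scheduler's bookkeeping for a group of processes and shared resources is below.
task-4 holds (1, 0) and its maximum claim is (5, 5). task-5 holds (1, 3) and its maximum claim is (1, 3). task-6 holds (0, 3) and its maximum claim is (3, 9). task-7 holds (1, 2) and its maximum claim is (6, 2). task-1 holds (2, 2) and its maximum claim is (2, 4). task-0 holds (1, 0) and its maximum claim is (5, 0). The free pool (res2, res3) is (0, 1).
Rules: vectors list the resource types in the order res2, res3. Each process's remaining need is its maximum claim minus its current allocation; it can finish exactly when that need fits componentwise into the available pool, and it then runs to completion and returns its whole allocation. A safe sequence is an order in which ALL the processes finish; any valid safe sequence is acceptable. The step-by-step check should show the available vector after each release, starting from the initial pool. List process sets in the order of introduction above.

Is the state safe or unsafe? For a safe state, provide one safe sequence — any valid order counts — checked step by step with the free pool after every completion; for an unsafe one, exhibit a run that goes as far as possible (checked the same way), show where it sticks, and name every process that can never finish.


UNSAFE.
Key observation: after task-5, task-1, task-6 complete, (3, 9) is the best the pool ever gets, yet each leftover process wants more res2.
A maximal execution: task-5, task-1, task-6 — then nothing else fits. Walking it through:
  pool = (0, 1)
  task-5: need (0, 0) fits (0, 1); releases (1, 3), pool now (1, 4)
  task-1: need (0, 2) fits (1, 4); releases (2, 2), pool now (3, 6)
  task-6: need (3, 6) fits (3, 6); releases (0, 3), pool now (3, 9)
  blocked: task-4 wants (4, 5), pool (3, 9) — not enough res2
  blocked: task-7 wants (5, 0), pool (3, 9) — not enough res2
  blocked: task-0 wants (4, 0), pool (3, 9) — not enough res2
Permanently blocked: task-4, task-7 and task-0.


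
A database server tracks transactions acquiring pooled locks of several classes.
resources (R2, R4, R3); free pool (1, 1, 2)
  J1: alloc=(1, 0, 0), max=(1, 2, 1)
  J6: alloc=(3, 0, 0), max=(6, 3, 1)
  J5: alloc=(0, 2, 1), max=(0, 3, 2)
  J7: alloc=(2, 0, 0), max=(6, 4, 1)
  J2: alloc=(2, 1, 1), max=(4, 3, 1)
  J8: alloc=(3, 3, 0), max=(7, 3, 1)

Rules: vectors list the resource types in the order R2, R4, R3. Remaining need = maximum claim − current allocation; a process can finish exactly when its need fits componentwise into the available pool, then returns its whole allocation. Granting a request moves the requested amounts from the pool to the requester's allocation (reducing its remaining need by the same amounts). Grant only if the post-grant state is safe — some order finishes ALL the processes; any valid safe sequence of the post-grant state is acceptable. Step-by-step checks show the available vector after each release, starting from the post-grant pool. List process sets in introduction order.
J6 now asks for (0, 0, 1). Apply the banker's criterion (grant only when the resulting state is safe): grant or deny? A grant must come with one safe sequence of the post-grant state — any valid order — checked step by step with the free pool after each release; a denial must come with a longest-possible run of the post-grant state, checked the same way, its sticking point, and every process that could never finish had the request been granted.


GRANT. The post-grant state is safe; one safe sequence: J5, J1, J2, J6, J8, J7.
Key observation: granting shrinks the pool to (1, 1, 1), yet J5 still fits and the chain goes through.
Step-by-step check of the post-grant state:
  pool = (1, 1, 1)
  run J5 (needs (0, 1, 1), free (1, 1, 1)); after release of (0, 2, 1) the pool is (1, 3, 2)
  run J1 (needs (0, 2, 1), free (1, 3, 2)); after release of (1, 0, 0) the pool is (2, 3, 2)
  run J2 (needs (2, 2, 0), free (2, 3, 2)); after release of (2, 1, 1) the pool is (4, 4, 3)
  run J6 (needs (3, 3, 0), free (4, 4, 3)); after release of (3, 0, 1) the pool is (7, 4, 4)
  run J8 (needs (4, 0, 1), free (7, 4, 4)); after release of (3, 3, 0) the pool is (10, 7, 4)
  run J7 (needs (4, 4, 1), free (10, 7, 4)); after release of (2, 0, 0) the pool is (12, 7, 4)


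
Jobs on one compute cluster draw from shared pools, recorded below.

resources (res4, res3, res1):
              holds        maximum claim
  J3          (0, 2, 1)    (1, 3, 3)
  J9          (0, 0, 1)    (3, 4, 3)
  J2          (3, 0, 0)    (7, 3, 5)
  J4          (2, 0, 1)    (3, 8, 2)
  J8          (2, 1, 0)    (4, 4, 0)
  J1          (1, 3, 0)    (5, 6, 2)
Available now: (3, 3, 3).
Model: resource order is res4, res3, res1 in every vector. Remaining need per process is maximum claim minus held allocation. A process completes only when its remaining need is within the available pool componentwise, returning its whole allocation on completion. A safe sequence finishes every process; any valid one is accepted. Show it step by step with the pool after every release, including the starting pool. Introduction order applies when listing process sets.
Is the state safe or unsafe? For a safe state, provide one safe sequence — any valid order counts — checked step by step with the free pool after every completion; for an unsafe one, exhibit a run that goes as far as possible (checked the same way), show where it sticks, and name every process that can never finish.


SAFE — a valid safe sequence is J3, J8, J1, J4, J9, J2.
Key observation: the order never hits an exact fit; J3 is the first step at the minimum slack of 1 on its requested resources ((1, 1, 2), (3, 3, 3) free).
Walking it through:
  pool = (3, 3, 3)
  J3 needs (1, 1, 2) <= (3, 3, 3) -> finishes; pool += (0, 2, 1) = (3, 5, 4)
  J8 needs (2, 3, 0) <= (3, 5, 4) -> finishes; pool += (2, 1, 0) = (5, 6, 4)
  J1 needs (4, 3, 2) <= (5, 6, 4) -> finishes; pool += (1, 3, 0) = (6, 9, 4)
  J4 needs (1, 8, 1) <= (6, 9, 4) -> finishes; pool += (2, 0, 1) = (8, 9, 5)
  J9 needs (3, 4, 2) <= (8, 9, 5) -> finishes; pool += (0, 0, 1) = (8, 9, 6)
  J2 needs (4, 3, 5) <= (8, 9, 6) -> finishes; pool += (3, 0, 0) = (11, 9, 6)


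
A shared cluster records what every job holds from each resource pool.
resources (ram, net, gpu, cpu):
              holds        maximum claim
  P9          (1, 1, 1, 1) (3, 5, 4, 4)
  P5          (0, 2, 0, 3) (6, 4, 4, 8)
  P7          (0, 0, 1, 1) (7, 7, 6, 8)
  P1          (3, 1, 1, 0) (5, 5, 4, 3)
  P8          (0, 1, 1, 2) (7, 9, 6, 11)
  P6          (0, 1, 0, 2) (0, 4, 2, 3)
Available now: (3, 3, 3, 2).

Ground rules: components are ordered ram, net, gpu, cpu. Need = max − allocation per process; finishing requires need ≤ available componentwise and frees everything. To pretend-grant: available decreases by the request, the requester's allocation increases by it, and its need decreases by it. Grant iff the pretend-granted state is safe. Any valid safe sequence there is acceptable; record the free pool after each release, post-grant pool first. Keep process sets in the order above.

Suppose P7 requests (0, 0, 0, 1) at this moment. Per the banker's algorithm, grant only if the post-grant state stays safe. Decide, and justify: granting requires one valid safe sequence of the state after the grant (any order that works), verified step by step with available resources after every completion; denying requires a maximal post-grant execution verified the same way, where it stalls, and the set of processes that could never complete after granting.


DENY — the pretend-granted state is unsafe.
Key observation: even finishing P6, P9, P1 leaves just (7, 6, 5, 4) free — too little cpu for any of the remaining processes.
After a pretend grant, a maximal execution: P6, P9, P1 — then nothing else fits. Verifying each step:
  pool = (3, 3, 3, 1)
  run P6 (needs (0, 3, 2, 1), free (3, 3, 3, 1)); after release of (0, 1, 0, 2) the pool is (3, 4, 3, 3)
  run P9 (needs (2, 4, 3, 3), free (3, 4, 3, 3)); after release of (1, 1, 1, 1) the pool is (4, 5, 4, 4)
  run P1 (needs (2, 4, 3, 3), free (4, 5, 4, 4)); after release of (3, 1, 1, 0) the pool is (7, 6, 5, 4)
  P5 still needs (6, 2, 4, 5) but only (7, 6, 5, 4) is free — short on cpu
  P7 still needs (7, 7, 5, 6) but only (7, 6, 5, 4) is free — short on net and cpu
  P8 still needs (7, 8, 5, 9) but only (7, 6, 5, 4) is free — short on net and cpu
Post-grant, the permanently blocked set is P5, P7 and P8.
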